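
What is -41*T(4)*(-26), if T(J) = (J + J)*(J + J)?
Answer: 68224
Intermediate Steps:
T(J) = 4*J**2 (T(J) = (2*J)*(2*J) = 4*J**2)
-41*T(4)*(-26) = -164*4**2*(-26) = -164*16*(-26) = -41*64*(-26) = -2624*(-26) = 68224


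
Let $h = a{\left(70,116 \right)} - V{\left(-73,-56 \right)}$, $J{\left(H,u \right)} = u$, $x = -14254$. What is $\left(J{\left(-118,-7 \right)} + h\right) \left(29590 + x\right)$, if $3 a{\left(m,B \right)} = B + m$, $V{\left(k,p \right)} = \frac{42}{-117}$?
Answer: $\frac{11036808}{13} \approx 8.4899 \cdot 10^{5}$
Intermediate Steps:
$V{\left(k,p \right)} = - \frac{14}{39}$ ($V{\left(k,p \right)} = 42 \left(- \frac{1}{117}\right) = - \frac{14}{39}$)
$a{\left(m,B \right)} = \frac{B}{3} + \frac{m}{3}$ ($a{\left(m,B \right)} = \frac{B + m}{3} = \frac{B}{3} + \frac{m}{3}$)
$h = \frac{2432}{39}$ ($h = \left(\frac{1}{3} \cdot 116 + \frac{1}{3} \cdot 70\right) - - \frac{14}{39} = \left(\frac{116}{3} + \frac{70}{3}\right) + \frac{14}{39} = 62 + \frac{14}{39} = \frac{2432}{39} \approx 62.359$)
$\left(J{\left(-118,-7 \right)} + h\right) \left(29590 + x\right) = \left(-7 + \frac{2432}{39}\right) \left(29590 - 14254\right) = \frac{2159}{39} \cdot 15336 = \frac{11036808}{13}$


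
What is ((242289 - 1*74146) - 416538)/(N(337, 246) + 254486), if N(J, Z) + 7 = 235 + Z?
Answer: -49679/50992 ≈ -0.97425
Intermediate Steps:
N(J, Z) = 228 + Z (N(J, Z) = -7 + (235 + Z) = 228 + Z)
((242289 - 1*74146) - 416538)/(N(337, 246) + 254486) = ((242289 - 1*74146) - 416538)/((228 + 246) + 254486) = ((242289 - 74146) - 416538)/(474 + 254486) = (168143 - 416538)/254960 = -248395*1/254960 = -49679/50992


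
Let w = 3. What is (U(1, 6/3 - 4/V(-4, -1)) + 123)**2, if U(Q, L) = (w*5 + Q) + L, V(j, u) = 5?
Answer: 491401/25 ≈ 19656.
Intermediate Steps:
U(Q, L) = 15 + L + Q (U(Q, L) = (3*5 + Q) + L = (15 + Q) + L = 15 + L + Q)
(U(1, 6/3 - 4/V(-4, -1)) + 123)**2 = ((15 + (6/3 - 4/5) + 1) + 123)**2 = ((15 + (6*(1/3) - 4*1/5) + 1) + 123)**2 = ((15 + (2 - 4/5) + 1) + 123)**2 = ((15 + 6/5 + 1) + 123)**2 = (86/5 + 123)**2 = (701/5)**2 = 491401/25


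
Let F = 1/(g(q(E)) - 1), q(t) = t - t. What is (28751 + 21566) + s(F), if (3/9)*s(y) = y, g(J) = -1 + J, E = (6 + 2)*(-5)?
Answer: 100631/2 ≈ 50316.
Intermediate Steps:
E = -40 (E = 8*(-5) = -40)
q(t) = 0
F = -½ (F = 1/((-1 + 0) - 1) = 1/(-1 - 1) = 1/(-2) = -½ ≈ -0.50000)
s(y) = 3*y
(28751 + 21566) + s(F) = (28751 + 21566) + 3*(-½) = 50317 - 3/2 = 100631/2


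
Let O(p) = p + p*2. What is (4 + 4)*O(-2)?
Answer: -48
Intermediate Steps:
O(p) = 3*p (O(p) = p + 2*p = 3*p)
(4 + 4)*O(-2) = (4 + 4)*(3*(-2)) = 8*(-6) = -48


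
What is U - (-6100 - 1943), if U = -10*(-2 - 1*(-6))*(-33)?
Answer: 9363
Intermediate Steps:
U = 1320 (U = -10*(-2 + 6)*(-33) = -10*4*(-33) = -40*(-33) = 1320)
U - (-6100 - 1943) = 1320 - (-6100 - 1943) = 1320 - 1*(-8043) = 1320 + 8043 = 9363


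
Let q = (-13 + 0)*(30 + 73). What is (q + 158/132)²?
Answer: 7796007025/4356 ≈ 1.7897e+6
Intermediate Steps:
q = -1339 (q = -13*103 = -1339)
(q + 158/132)² = (-1339 + 158/132)² = (-1339 + 158*(1/132))² = (-1339 + 79/66)² = (-88295/66)² = 7796007025/4356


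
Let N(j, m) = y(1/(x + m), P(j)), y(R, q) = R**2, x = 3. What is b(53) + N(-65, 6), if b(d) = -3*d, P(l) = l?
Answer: -12878/81 ≈ -158.99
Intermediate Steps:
N(j, m) = (3 + m)**(-2) (N(j, m) = (1/(3 + m))**2 = (3 + m)**(-2))
b(53) + N(-65, 6) = -3*53 + (3 + 6)**(-2) = -159 + 9**(-2) = -159 + 1/81 = -12878/81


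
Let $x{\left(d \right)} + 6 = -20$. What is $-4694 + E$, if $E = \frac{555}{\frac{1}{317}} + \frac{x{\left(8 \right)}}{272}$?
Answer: $\frac{23288763}{136} \approx 1.7124 \cdot 10^{5}$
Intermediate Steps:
$x{\left(d \right)} = -26$ ($x{\left(d \right)} = -6 - 20 = -26$)
$E = \frac{23927147}{136}$ ($E = \frac{555}{\frac{1}{317}} - \frac{26}{272} = 555 \frac{1}{\frac{1}{317}} - \frac{13}{136} = 555 \cdot 317 - \frac{13}{136} = 175935 - \frac{13}{136} = \frac{23927147}{136} \approx 1.7594 \cdot 10^{5}$)
$-4694 + E = -4694 + \frac{23927147}{136} = \frac{23288763}{136}$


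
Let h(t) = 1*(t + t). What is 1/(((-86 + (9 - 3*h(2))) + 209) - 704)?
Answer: -1/584 ≈ -0.0017123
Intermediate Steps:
h(t) = 2*t (h(t) = 1*(2*t) = 2*t)
1/(((-86 + (9 - 3*h(2))) + 209) - 704) = 1/(((-86 + (9 - 6*2)) + 209) - 704) = 1/(((-86 + (9 - 3*4)) + 209) - 704) = 1/(((-86 + (9 - 12)) + 209) - 704) = 1/(((-86 - 3) + 209) - 704) = 1/((-89 + 209) - 704) = 1/(120 - 704) = 1/(-584) = -1/584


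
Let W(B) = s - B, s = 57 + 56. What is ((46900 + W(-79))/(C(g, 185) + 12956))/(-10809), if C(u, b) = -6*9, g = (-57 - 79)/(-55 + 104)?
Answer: -23546/69728859 ≈ -0.00033768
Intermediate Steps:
g = -136/49 ≈ -2.7755
s = 113
C(u, b) = -54
W(B) = 113 - B
((46900 + W(-79))/(C(g, 185) + 12956))/(-10809) = ((46900 + (113 - 1*(-79)))/(-54 + 12956))/(-10809) = ((46900 + (113 + 79))/12902)*(-1/10809) = ((46900 + 192)*(1/12902))*(-1/10809) = (47092*(1/12902))*(-1/10809) = (23546/6451)*(-1/10809) = -23546/69728859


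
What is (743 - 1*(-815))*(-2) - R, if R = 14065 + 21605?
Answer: -38786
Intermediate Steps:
R = 35670
(743 - 1*(-815))*(-2) - R = (743 - 1*(-815))*(-2) - 1*35670 = (743 + 815)*(-2) - 35670 = 1558*(-2) - 35670 = -3116 - 35670 = -38786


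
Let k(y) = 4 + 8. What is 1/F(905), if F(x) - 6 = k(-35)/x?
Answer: 905/5442 ≈ 0.16630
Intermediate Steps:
k(y) = 12
F(x) = 6 + 12/x
1/F(905) = 1/(6 + 12/905) = 1/(5442/905) = 905/5442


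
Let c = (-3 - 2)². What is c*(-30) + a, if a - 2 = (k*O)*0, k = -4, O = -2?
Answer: -748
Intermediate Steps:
c = 25 (c = (-5)² = 25)
a = 2 (a = 2 - 4*(-2)*0 = 2 + 8*0 = 2 + 0 = 2)
c*(-30) + a = 25*(-30) + 2 = -750 + 2 = -748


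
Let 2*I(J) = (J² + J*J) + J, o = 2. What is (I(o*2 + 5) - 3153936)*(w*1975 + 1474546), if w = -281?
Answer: -5800378916271/2 ≈ -2.9002e+12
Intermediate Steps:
I(J) = J² + J/2 (I(J) = ((J² + J*J) + J)/2 = ((J² + J²) + J)/2 = (2*J² + J)/2 = (J + 2*J²)/2 = J² + J/2)
(I(o*2 + 5) - 3153936)*(w*1975 + 1474546) = ((2*2 + 5)*(½ + (2*2 + 5)) - 3153936)*(-281*1975 + 1474546) = ((4 + 5)*(½ + (4 + 5)) - 3153936)*(-554975 + 1474546) = (9*(½ + 9) - 3153936)*919571 = (9*(19/2) - 3153936)*919571 = (171/2 - 3153936)*919571 = -6307701/2*919571 = -5800378916271/2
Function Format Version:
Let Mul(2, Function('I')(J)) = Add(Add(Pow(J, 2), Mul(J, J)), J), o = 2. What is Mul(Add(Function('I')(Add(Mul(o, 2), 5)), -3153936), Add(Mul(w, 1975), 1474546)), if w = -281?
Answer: Rational(-5800378916271, 2) ≈ -2.9002e+12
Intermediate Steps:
Function('I')(J) = Add(Pow(J, 2), Mul(Rational(1, 2), J)) (Function('I')(J) = Mul(Rational(1, 2), Add(Add(Pow(J, 2), Mul(J, J)), J)) = Mul(Rational(1, 2), Add(Add(Pow(J, 2), Pow(J, 2)), J)) = Mul(Rational(1, 2), Add(Mul(2, Pow(J, 2)), J)) = Mul(Rational(1, 2), Add(J, Mul(2, Pow(J, 2)))) = Add(Pow(J, 2), Mul(Rational(1, 2), J)))
Mul(Add(Function('I')(Add(Mul(o, 2), 5)), -3153936), Add(Mul(w, 1975), 1474546)) = Mul(Add(Mul(Add(Mul(2, 2), 5), Add(Rational(1, 2), Add(Mul(2, 2), 5))), -3153936), Add(Mul(-281, 1975), 1474546)) = Mul(Add(Mul(Add(4, 5), Add(Rational(1, 2), Add(4, 5))), -3153936), Add(-554975, 1474546)) = Mul(Add(Mul(9, Add(Rational(1, 2), 9)), -3153936), 919571) = Mul(Add(Mul(9, Rational(19, 2)), -3153936), 919571) = Mul(Add(Rational(171, 2), -3153936), 919571) = Mul(Rational(-6307701, 2), 919571) = Rational(-5800378916271, 2)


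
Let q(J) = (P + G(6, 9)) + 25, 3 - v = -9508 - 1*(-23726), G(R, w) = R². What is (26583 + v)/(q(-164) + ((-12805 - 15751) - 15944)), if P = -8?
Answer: -12368/44447 ≈ -0.27826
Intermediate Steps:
v = -14215 (v = 3 - (-9508 - 1*(-23726)) = 3 - (-9508 + 23726) = 3 - 1*14218 = 3 - 14218 = -14215)
q(J) = 53 (q(J) = (-8 + 6²) + 25 = (-8 + 36) + 25 = 28 + 25 = 53)
(26583 + v)/(q(-164) + ((-12805 - 15751) - 15944)) = (26583 - 14215)/(53 + ((-12805 - 15751) - 15944)) = 12368/(53 + (-28556 - 15944)) = 12368/(53 - 44500) = 12368/(-44447) = 12368*(-1/44447) = -12368/44447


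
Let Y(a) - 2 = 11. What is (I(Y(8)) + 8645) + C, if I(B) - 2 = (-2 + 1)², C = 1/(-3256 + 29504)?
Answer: 226992705/26248 ≈ 8648.0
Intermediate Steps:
Y(a) = 13 (Y(a) = 2 + 11 = 13)
C = 1/26248 ≈ 3.8098e-5
I(B) = 3 (I(B) = 2 + (-2 + 1)² = 2 + (-1)² = 2 + 1 = 3)
(I(Y(8)) + 8645) + C = (3 + 8645) + 1/26248 = 8648 + 1/26248 = 226992705/26248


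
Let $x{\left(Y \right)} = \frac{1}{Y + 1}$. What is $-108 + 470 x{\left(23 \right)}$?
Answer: $- \frac{1061}{12} \approx -88.417$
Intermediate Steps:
$x{\left(Y \right)} = \frac{1}{1 + Y}$
$-108 + 470 x{\left(23 \right)} = -108 + \frac{470}{1 + 23} = -108 + \frac{470}{24} = -108 + 470 \cdot \frac{1}{24} = -108 + \frac{235}{12} = - \frac{1061}{12}$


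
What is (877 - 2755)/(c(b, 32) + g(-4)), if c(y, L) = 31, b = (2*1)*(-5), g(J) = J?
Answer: -626/9 ≈ -69.556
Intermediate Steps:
b = -10 (b = 2*(-5) = -10)
(877 - 2755)/(c(b, 32) + g(-4)) = (877 - 2755)/(31 - 4) = -1878/27 = -1878*1/27 = -626/9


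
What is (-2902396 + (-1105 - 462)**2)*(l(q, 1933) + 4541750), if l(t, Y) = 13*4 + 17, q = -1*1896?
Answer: -2029770703833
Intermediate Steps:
q = -1896
l(t, Y) = 69 (l(t, Y) = 52 + 17 = 69)
(-2902396 + (-1105 - 462)**2)*(l(q, 1933) + 4541750) = (-2902396 + (-1105 - 462)**2)*(69 + 4541750) = (-2902396 + (-1567)**2)*4541819 = (-2902396 + 2455489)*4541819 = -446907*4541819 = -2029770703833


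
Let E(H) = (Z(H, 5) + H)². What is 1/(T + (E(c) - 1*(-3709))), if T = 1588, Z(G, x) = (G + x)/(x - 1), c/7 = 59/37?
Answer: 5476/30271997 ≈ 0.00018089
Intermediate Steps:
c = 413/37 (c = 7*(59/37) = 413/37 ≈ 11.162)
Z(G, x) = (G + x)/(-1 + x)
E(H) = (5/4 + 5*H/4)² (E(H) = ((H + 5)/(-1 + 5) + H)² = ((5 + H)/4 + H)² = ((5/4 + H/4) + H)² = (5/4 + 5*H/4)²)
1/(T + (E(c) - 1*(-3709))) = 1/(1588 + (25*(1 + 413/37)²/16 - 1*(-3709))) = 1/(1588 + (25*(450/37)²/16 + 3709)) = 1/(1588 + ((25/16)*(202500/1369) + 3709)) = 1/(1588 + (1265625/5476 + 3709)) = 1/(1588 + 21576109/5476) = 1/(30271997/5476) = 5476/30271997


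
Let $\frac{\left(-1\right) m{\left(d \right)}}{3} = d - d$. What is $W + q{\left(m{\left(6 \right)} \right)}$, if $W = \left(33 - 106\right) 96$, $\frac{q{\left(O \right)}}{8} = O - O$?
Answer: $-7008$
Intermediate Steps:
$m{\left(d \right)} = 0$ ($m{\left(d \right)} = - 3 \left(d - d\right) = \left(-3\right) 0 = 0$)
$q{\left(O \right)} = 0$ ($q{\left(O \right)} = 8 \left(O - O\right) = 8 \cdot 0 = 0$)
$W = -7008$ ($W = \left(-73\right) 96 = -7008$)
$W + q{\left(m{\left(6 \right)} \right)} = -7008 + 0 = -7008$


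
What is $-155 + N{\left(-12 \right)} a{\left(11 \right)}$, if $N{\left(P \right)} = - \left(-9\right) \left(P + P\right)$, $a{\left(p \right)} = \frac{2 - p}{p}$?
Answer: $\frac{239}{11} \approx 21.727$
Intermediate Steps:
$a{\left(p \right)} = \frac{2 - p}{p}$
$N{\left(P \right)} = 18 P$ ($N{\left(P \right)} = - \left(-9\right) 2 P = - \left(-18\right) P = 18 P$)
$-155 + N{\left(-12 \right)} a{\left(11 \right)} = -155 + 18 \left(-12\right) \frac{2 - 11}{11} = -155 - 216 \frac{2 - 11}{11} = -155 - 216 \cdot \frac{1}{11} \left(-9\right) = -155 - - \frac{1944}{11} = -155 + \frac{1944}{11} = \frac{239}{11}$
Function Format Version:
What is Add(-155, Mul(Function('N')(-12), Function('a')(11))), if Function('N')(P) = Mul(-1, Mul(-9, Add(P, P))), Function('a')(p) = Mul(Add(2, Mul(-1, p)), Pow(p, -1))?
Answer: Rational(239, 11) ≈ 21.727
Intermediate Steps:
Function('a')(p) = Mul(Pow(p, -1), Add(2, Mul(-1, p)))
Function('N')(P) = Mul(18, P) (Function('N')(P) = Mul(-1, Mul(-9, Mul(2, P))) = Mul(-1, Mul(-18, P)) = Mul(18, P))
Add(-155, Mul(Function('N')(-12), Function('a')(11))) = Add(-155, Mul(Mul(18, -12), Mul(Pow(11, -1), Add(2, Mul(-1, 11))))) = Add(-155, Mul(-216, Mul(Rational(1, 11), Add(2, -11)))) = Add(-155, Mul(-216, Mul(Rational(1, 11), -9))) = Add(-155, Mul(-216, Rational(-9, 11))) = Add(-155, Rational(1944, 11)) = Rational(239, 11)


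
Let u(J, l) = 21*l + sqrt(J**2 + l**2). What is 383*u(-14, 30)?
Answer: 241290 + 766*sqrt(274) ≈ 2.5397e+5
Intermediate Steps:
u(J, l) = sqrt(J**2 + l**2) + 21*l
383*u(-14, 30) = 383*(sqrt((-14)**2 + 30**2) + 21*30) = 383*(sqrt(196 + 900) + 630) = 383*(sqrt(1096) + 630) = 383*(2*sqrt(274) + 630) = 383*(630 + 2*sqrt(274)) = 241290 + 766*sqrt(274)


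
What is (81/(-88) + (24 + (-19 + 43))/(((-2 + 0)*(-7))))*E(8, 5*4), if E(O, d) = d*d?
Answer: 77250/77 ≈ 1003.2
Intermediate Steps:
E(O, d) = d²
(81/(-88) + (24 + (-19 + 43))/(((-2 + 0)*(-7))))*E(8, 5*4) = (81/(-88) + (24 + (-19 + 43))/(((-2 + 0)*(-7))))*(5*4)² = (81*(-1/88) + (24 + 24)/((-2*(-7))))*20² = (-81/88 + 48/14)*400 = (-81/88 + 48*(1/14))*400 = (-81/88 + 24/7)*400 = (1545/616)*400 = 77250/77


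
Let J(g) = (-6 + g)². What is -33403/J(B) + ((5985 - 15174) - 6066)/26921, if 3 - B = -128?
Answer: -1137601538/420640625 ≈ -2.7044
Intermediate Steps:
B = 131 (B = 3 - 1*(-128) = 3 + 128 = 131)
-33403/J(B) + ((5985 - 15174) - 6066)/26921 = -33403/(-6 + 131)² + ((5985 - 15174) - 6066)/26921 = -33403/(125²) + (-9189 - 6066)*(1/26921) = -33403/15625 - 15255*1/26921 = -33403*1/15625 - 15255/26921 = -33403/15625 - 15255/26921 = -1137601538/420640625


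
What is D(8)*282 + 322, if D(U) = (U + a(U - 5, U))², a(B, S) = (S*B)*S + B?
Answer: 11621260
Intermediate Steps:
a(B, S) = B + B*S² (a(B, S) = (B*S)*S + B = B*S² + B = B + B*S²)
D(U) = (U + (1 + U²)*(-5 + U))² (D(U) = (U + (U - 5)*(1 + U²))² = (U + (-5 + U)*(1 + U²))² = (U + (1 + U²)*(-5 + U))²)
D(8)*282 + 322 = (8 + (1 + 8²)*(-5 + 8))²*282 + 322 = (8 + (1 + 64)*3)²*282 + 322 = (8 + 65*3)²*282 + 322 = (8 + 195)²*282 + 322 = 203²*282 + 322 = 41209*282 + 322 = 11620938 + 322 = 11621260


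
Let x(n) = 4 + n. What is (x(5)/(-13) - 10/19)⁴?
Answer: 8208541201/3722098081 ≈ 2.2054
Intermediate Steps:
(x(5)/(-13) - 10/19)⁴ = ((4 + 5)/(-13) - 10/19)⁴ = (9*(-1/13) - 10*1/19)⁴ = (-9/13 - 10/19)⁴ = (-301/247)⁴ = 8208541201/3722098081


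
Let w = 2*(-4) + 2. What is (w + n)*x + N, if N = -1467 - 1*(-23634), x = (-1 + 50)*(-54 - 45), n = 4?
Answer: 31869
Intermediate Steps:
x = -4851 (x = 49*(-99) = -4851)
w = -6 (w = -8 + 2 = -6)
N = 22167 (N = -1467 + 23634 = 22167)
(w + n)*x + N = (-6 + 4)*(-4851) + 22167 = -2*(-4851) + 22167 = 9702 + 22167 = 31869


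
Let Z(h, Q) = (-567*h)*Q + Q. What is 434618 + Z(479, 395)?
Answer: -106844222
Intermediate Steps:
Z(h, Q) = Q - 567*Q*h (Z(h, Q) = -567*Q*h + Q = Q - 567*Q*h)
434618 + Z(479, 395) = 434618 + 395*(1 - 567*479) = 434618 + 395*(1 - 271593) = 434618 + 395*(-271592) = 434618 - 107278840 = -106844222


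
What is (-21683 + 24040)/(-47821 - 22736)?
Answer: -2357/70557 ≈ -0.033406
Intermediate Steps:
(-21683 + 24040)/(-47821 - 22736) = 2357/(-70557) = 2357*(-1/70557) = -2357/70557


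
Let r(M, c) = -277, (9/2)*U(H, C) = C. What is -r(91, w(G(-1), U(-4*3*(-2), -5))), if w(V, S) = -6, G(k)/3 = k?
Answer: 277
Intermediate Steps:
G(k) = 3*k
U(H, C) = 2*C/9
-r(91, w(G(-1), U(-4*3*(-2), -5))) = -1*(-277) = 277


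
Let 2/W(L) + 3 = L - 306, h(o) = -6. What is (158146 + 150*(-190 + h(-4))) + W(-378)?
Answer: 88448500/687 ≈ 1.2875e+5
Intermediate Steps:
W(L) = 2/(-309 + L) (W(L) = 2/(-3 + (L - 306)) = 2/(-3 + (-306 + L)) = 2/(-309 + L))
(158146 + 150*(-190 + h(-4))) + W(-378) = (158146 + 150*(-190 - 6)) + 2/(-309 - 378) = (158146 + 150*(-196)) + 2/(-687) = (158146 - 29400) + 2*(-1/687) = 128746 - 2/687 = 88448500/687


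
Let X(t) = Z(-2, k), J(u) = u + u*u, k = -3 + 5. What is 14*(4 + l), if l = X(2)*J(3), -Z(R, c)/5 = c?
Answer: -1624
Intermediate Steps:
k = 2
J(u) = u + u²
Z(R, c) = -5*c
X(t) = -10 (X(t) = -5*2 = -10)
l = -120 (l = -30*(1 + 3) = -30*4 = -10*12 = -120)
14*(4 + l) = 14*(4 - 120) = 14*(-116) = -1624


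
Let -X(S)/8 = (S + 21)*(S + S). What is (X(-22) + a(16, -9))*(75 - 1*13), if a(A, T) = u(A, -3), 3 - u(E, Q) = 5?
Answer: -21948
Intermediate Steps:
u(E, Q) = -2 (u(E, Q) = 3 - 1*5 = 3 - 5 = -2)
a(A, T) = -2
X(S) = -16*S*(21 + S) (X(S) = -8*(S + 21)*(S + S) = -8*(21 + S)*2*S = -16*S*(21 + S))
(X(-22) + a(16, -9))*(75 - 1*13) = (-16*(-22)*(21 - 22) - 2)*(75 - 1*13) = (-16*(-22)*(-1) - 2)*(75 - 13) = (-352 - 2)*62 = -354*62 = -21948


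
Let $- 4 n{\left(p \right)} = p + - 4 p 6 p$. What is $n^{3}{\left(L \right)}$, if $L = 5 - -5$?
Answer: $\frac{1706489875}{8} \approx 2.1331 \cdot 10^{8}$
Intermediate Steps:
$L = 10$ ($L = 5 + 5 = 10$)
$n{\left(p \right)} = 6 p^{2} - \frac{p}{4}$ ($n{\left(p \right)} = - \frac{p + - 4 p 6 p}{4} = - \frac{p + - 24 p p}{4} = - \frac{p - 24 p^{2}}{4} = 6 p^{2} - \frac{p}{4}$)
$n^{3}{\left(L \right)} = \left(\frac{1}{4} \cdot 10 \left(-1 + 24 \cdot 10\right)\right)^{3} = \left(\frac{1}{4} \cdot 10 \left(-1 + 240\right)\right)^{3} = \left(\frac{1}{4} \cdot 10 \cdot 239\right)^{3} = \left(\frac{1195}{2}\right)^{3} = \frac{1706489875}{8}$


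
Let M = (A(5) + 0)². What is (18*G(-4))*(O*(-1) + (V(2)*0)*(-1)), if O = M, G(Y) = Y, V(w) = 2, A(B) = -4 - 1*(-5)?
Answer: 72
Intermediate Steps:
A(B) = 1 (A(B) = -4 + 5 = 1)
M = 1 (M = (1 + 0)² = 1² = 1)
O = 1
(18*G(-4))*(O*(-1) + (V(2)*0)*(-1)) = (18*(-4))*(1*(-1) + (2*0)*(-1)) = -72*(-1 + 0*(-1)) = -72*(-1 + 0) = -72*(-1) = 72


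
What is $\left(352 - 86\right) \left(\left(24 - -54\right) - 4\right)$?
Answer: $19684$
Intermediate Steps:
$\left(352 - 86\right) \left(\left(24 - -54\right) - 4\right) = 266 \left(\left(24 + 54\right) - 4\right) = 266 \left(78 - 4\right) = 266 \cdot 74 = 19684$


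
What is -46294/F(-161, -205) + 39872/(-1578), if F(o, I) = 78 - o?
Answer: -41290670/188571 ≈ -218.97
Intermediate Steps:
-46294/F(-161, -205) + 39872/(-1578) = -46294/(78 - 1*(-161)) + 39872/(-1578) = -46294/(78 + 161) + 39872*(-1/1578) = -46294/239 - 19936/789 = -41290670/188571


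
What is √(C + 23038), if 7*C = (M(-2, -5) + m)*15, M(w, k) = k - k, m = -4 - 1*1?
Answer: √1128337/7 ≈ 151.75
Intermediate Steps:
m = -5 (m = -4 - 1 = -5)
M(w, k) = 0
C = -75/7 (C = ((0 - 5)*15)/7 = (-5*15)/7 = (⅐)*(-75) = -75/7 ≈ -10.714)
√(C + 23038) = √(-75/7 + 23038) = √(161191/7) = √1128337/7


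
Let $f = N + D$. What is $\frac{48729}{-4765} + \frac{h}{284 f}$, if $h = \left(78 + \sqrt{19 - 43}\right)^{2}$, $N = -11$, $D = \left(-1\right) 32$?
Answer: $- \frac{155988612}{14547545} - \frac{78 i \sqrt{6}}{3053} \approx -10.723 - 0.062581 i$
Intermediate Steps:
$D = -32$
$f = -43$ ($f = -11 - 32 = -43$)
$h = \left(78 + 2 i \sqrt{6}\right)^{2}$ ($h = \left(78 + \sqrt{-24}\right)^{2} = \left(78 + 2 i \sqrt{6}\right)^{2} \approx 6060.0 + 764.24 i$)
$\frac{48729}{-4765} + \frac{h}{284 f} = \frac{48729}{-4765} + \frac{6060 + 312 i \sqrt{6}}{284 \left(-43\right)} = 48729 \left(- \frac{1}{4765}\right) + \frac{6060 + 312 i \sqrt{6}}{-12212} = - \frac{48729}{4765} + \left(6060 + 312 i \sqrt{6}\right) \left(- \frac{1}{12212}\right) = - \frac{48729}{4765} - \left(\frac{1515}{3053} + \frac{78 i \sqrt{6}}{3053}\right) = - \frac{155988612}{14547545} - \frac{78 i \sqrt{6}}{3053}$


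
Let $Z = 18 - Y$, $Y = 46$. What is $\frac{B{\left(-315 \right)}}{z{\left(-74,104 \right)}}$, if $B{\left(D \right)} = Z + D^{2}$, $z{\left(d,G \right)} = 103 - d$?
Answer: $\frac{99197}{177} \approx 560.43$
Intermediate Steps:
$Z = -28$ ($Z = 18 - 46 = -28$)
$B{\left(D \right)} = -28 + D^{2}$
$\frac{B{\left(-315 \right)}}{z{\left(-74,104 \right)}} = \frac{-28 + \left(-315\right)^{2}}{103 - -74} = \frac{-28 + 99225}{103 + 74} = \frac{99197}{177}$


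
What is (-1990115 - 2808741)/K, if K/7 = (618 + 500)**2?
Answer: -1199714/2187367 ≈ -0.54847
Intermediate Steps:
K = 8749468 (K = 7*(618 + 500)**2 = 7*1118**2 = 7*1249924 = 8749468)
(-1990115 - 2808741)/K = (-1990115 - 2808741)/8749468 = -4798856*1/8749468 = -1199714/2187367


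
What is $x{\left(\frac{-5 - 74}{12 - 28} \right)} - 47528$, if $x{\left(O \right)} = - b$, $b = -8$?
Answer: $-47520$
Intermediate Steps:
$x{\left(O \right)} = 8$ ($x{\left(O \right)} = \left(-1\right) \left(-8\right) = 8$)
$x{\left(\frac{-5 - 74}{12 - 28} \right)} - 47528 = 8 - 47528 = -47520$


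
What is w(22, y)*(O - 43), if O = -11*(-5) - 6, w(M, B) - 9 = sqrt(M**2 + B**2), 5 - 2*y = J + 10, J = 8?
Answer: 54 + 3*sqrt(2105) ≈ 191.64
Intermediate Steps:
y = -13/2 (y = 5/2 - (8 + 10)/2 = 5/2 - 1/2*18 = 5/2 - 9 = -13/2 ≈ -6.5000)
w(M, B) = 9 + sqrt(B**2 + M**2) (w(M, B) = 9 + sqrt(M**2 + B**2) = 9 + sqrt(B**2 + M**2))
O = 49 (O = 55 - 6 = 49)
w(22, y)*(O - 43) = (9 + sqrt((-13/2)**2 + 22**2))*(49 - 43) = (9 + sqrt(169/4 + 484))*6 = (9 + sqrt(2105/4))*6 = (9 + sqrt(2105)/2)*6 = 54 + 3*sqrt(2105)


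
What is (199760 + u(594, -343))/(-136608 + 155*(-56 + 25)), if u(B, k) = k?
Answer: -199417/141413 ≈ -1.4102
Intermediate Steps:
(199760 + u(594, -343))/(-136608 + 155*(-56 + 25)) = (199760 - 343)/(-136608 + 155*(-56 + 25)) = 199417/(-136608 + 155*(-31)) = 199417/(-136608 - 4805) = 199417/(-141413) = 199417*(-1/141413) = -199417/141413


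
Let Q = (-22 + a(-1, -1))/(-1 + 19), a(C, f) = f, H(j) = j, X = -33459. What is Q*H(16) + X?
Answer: -301315/9 ≈ -33479.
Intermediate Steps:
Q = -23/18 (Q = (-22 - 1)/(-1 + 19) = -23/18 ≈ -1.2778)
Q*H(16) + X = -23/18*16 - 33459 = -184/9 - 33459 = -301315/9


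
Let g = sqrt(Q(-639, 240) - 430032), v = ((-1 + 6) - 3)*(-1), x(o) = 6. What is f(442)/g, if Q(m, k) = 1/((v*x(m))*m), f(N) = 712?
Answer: -4272*I*sqrt(28094575395)/659497075 ≈ -1.0857*I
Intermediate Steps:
v = -2 (v = (5 - 3)*(-1) = 2*(-1) = -2)
Q(m, k) = -1/(12*m) (Q(m, k) = 1/((-2*6)*m) = 1/(-12*m) = -1/(12*m))
g = 5*I*sqrt(28094575395)/1278 (g = sqrt(-1/12/(-639) - 430032) = sqrt(-1/12*(-1/639) - 430032) = sqrt(1/7668 - 430032) = sqrt(-3297485375/7668) = 5*I*sqrt(28094575395)/1278 ≈ 655.77*I)
f(442)/g = 712/((5*I*sqrt(28094575395)/1278)) = 712*(-6*I*sqrt(28094575395)/659497075) = -4272*I*sqrt(28094575395)/659497075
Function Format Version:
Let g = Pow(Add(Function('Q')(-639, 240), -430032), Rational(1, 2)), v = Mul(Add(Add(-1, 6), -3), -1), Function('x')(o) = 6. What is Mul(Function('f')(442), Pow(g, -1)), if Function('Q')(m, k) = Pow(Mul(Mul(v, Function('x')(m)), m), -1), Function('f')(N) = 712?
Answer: Mul(Rational(-4272, 659497075), I, Pow(28094575395, Rational(1, 2))) ≈ Mul(-1.0857, I)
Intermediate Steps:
v = -2 (v = Mul(Add(5, -3), -1) = Mul(2, -1) = -2)
Function('Q')(m, k) = Mul(Rational(-1, 12), Pow(m, -1)) (Function('Q')(m, k) = Pow(Mul(Mul(-2, 6), m), -1) = Pow(Mul(-12, m), -1) = Mul(Rational(-1, 12), Pow(m, -1)))
g = Mul(Rational(5, 1278), I, Pow(28094575395, Rational(1, 2))) (g = Pow(Add(Mul(Rational(-1, 12), Pow(-639, -1)), -430032), Rational(1, 2)) = Pow(Add(Mul(Rational(-1, 12), Rational(-1, 639)), -430032), Rational(1, 2)) = Pow(Add(Rational(1, 7668), -430032), Rational(1, 2)) = Pow(Rational(-3297485375, 7668), Rational(1, 2)) = Mul(Rational(5, 1278), I, Pow(28094575395, Rational(1, 2))) ≈ Mul(655.77, I))
Mul(Function('f')(442), Pow(g, -1)) = Mul(712, Pow(Mul(Rational(5, 1278), I, Pow(28094575395, Rational(1, 2))), -1)) = Mul(712, Mul(Rational(-6, 659497075), I, Pow(28094575395, Rational(1, 2)))) = Mul(Rational(-4272, 659497075), I, Pow(28094575395, Rational(1, 2)))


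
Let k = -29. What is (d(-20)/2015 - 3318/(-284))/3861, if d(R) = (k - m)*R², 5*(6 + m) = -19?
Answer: 150155/73649862 ≈ 0.0020388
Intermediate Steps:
m = -49/5 (m = -6 + (⅕)*(-19) = -6 - 19/5 = -49/5 ≈ -9.8000)
d(R) = -96*R²/5 (d(R) = (-29 - 1*(-49/5))*R² = (-29 + 49/5)*R² = -96*R²/5)
(d(-20)/2015 - 3318/(-284))/3861 = (-96/5*(-20)²/2015 - 3318/(-284))/3861 = (-96/5*400*(1/2015) - 3318*(-1/284))*(1/3861) = (-7680*1/2015 + 1659/142)*(1/3861) = (-1536/403 + 1659/142)*(1/3861) = (450465/57226)*(1/3861) = 150155/73649862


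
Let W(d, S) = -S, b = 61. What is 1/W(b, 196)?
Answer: -1/196 ≈ -0.0051020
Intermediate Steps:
1/W(b, 196) = 1/(-1*196) = 1/(-196) = -1/196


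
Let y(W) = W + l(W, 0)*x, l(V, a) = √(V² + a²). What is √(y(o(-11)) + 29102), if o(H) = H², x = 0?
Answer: 3*√3247 ≈ 170.95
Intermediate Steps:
y(W) = W (y(W) = W + √(W² + 0²)*0 = W + √(W² + 0)*0 = W + √(W²)*0 = W + 0 = W)
√(y(o(-11)) + 29102) = √((-11)² + 29102) = √(121 + 29102) = √29223 = 3*√3247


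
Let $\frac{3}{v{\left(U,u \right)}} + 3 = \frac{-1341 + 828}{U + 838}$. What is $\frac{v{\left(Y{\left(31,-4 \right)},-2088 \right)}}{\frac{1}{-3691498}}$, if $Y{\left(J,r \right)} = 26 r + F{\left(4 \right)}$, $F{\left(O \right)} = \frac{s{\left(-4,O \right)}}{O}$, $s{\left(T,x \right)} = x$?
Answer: $\frac{452208505}{151} \approx 2.9948 \cdot 10^{6}$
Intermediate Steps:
$F{\left(O \right)} = 1$ ($F{\left(O \right)} = \frac{O}{O} = 1$)
$Y{\left(J,r \right)} = 1 + 26 r$ ($Y{\left(J,r \right)} = 26 r + 1 = 1 + 26 r$)
$v{\left(U,u \right)} = \frac{3}{-3 - \frac{513}{838 + U}}$ ($v{\left(U,u \right)} = \frac{3}{-3 + \frac{-1341 + 828}{U + 838}} = \frac{3}{-3 - \frac{513}{838 + U}}$)
$\frac{v{\left(Y{\left(31,-4 \right)},-2088 \right)}}{\frac{1}{-3691498}} = \frac{\frac{1}{1009 + \left(1 + 26 \left(-4\right)\right)} \left(-838 - \left(1 + 26 \left(-4\right)\right)\right)}{\frac{1}{-3691498}} = \frac{\frac{1}{1009 + \left(1 - 104\right)} \left(-838 - \left(1 - 104\right)\right)}{- \frac{1}{3691498}} = \frac{-838 - -103}{1009 - 103} \left(-3691498\right) = \frac{-838 + 103}{906} \left(-3691498\right) = \frac{1}{906} \left(-735\right) \left(-3691498\right) = \left(- \frac{245}{302}\right) \left(-3691498\right) = \frac{452208505}{151}$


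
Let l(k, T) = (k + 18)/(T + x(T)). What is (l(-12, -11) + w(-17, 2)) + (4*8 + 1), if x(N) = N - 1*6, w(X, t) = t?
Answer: 487/14 ≈ 34.786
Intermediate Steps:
x(N) = -6 + N (x(N) = N - 6 = -6 + N)
l(k, T) = (18 + k)/(-6 + 2*T) (l(k, T) = (k + 18)/(T + (-6 + T)) = (18 + k)/(-6 + 2*T))
(l(-12, -11) + w(-17, 2)) + (4*8 + 1) = ((18 - 12)/(2*(-3 - 11)) + 2) + (4*8 + 1) = ((½)*6/(-14) + 2) + (32 + 1) = ((½)*(-1/14)*6 + 2) + 33 = (-3/14 + 2) + 33 = 25/14 + 33 = 487/14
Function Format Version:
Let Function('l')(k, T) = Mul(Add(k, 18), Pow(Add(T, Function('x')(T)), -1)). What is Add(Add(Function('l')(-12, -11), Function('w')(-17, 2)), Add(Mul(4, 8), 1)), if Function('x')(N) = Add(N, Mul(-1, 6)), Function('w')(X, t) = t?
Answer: Rational(487, 14) ≈ 34.786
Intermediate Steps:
Function('x')(N) = Add(-6, N) (Function('x')(N) = Add(N, -6) = Add(-6, N))
Function('l')(k, T) = Mul(Pow(Add(-6, Mul(2, T)), -1), Add(18, k)) (Function('l')(k, T) = Mul(Add(k, 18), Pow(Add(T, Add(-6, T)), -1)) = Mul(Add(18, k), Pow(Add(-6, Mul(2, T)), -1)) = Mul(Pow(Add(-6, Mul(2, T)), -1), Add(18, k)))
Add(Add(Function('l')(-12, -11), Function('w')(-17, 2)), Add(Mul(4, 8), 1)) = Add(Add(Mul(Rational(1, 2), Pow(Add(-3, -11), -1), Add(18, -12)), 2), Add(Mul(4, 8), 1)) = Add(Add(Mul(Rational(1, 2), Pow(-14, -1), 6), 2), Add(32, 1)) = Add(Add(Mul(Rational(1, 2), Rational(-1, 14), 6), 2), 33) = Add(Add(Rational(-3, 14), 2), 33) = Add(Rational(25, 14), 33) = Rational(487, 14)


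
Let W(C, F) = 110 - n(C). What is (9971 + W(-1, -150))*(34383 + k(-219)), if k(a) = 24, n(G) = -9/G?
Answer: 346547304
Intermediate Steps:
W(C, F) = 110 + 9/C (W(C, F) = 110 - (-9)/C = 110 + 9/C)
(9971 + W(-1, -150))*(34383 + k(-219)) = (9971 + (110 + 9/(-1)))*(34383 + 24) = (9971 + (110 + 9*(-1)))*34407 = (9971 + (110 - 9))*34407 = (9971 + 101)*34407 = 10072*34407 = 346547304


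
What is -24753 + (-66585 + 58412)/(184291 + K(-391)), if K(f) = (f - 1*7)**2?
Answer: -8482737508/342695 ≈ -24753.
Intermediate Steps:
K(f) = (-7 + f)**2 (K(f) = (f - 7)**2 = (-7 + f)**2)
-24753 + (-66585 + 58412)/(184291 + K(-391)) = -24753 + (-66585 + 58412)/(184291 + (-7 - 391)**2) = -24753 - 8173/(184291 + (-398)**2) = -24753 - 8173/(184291 + 158404) = -24753 - 8173/342695 = -8482737508/342695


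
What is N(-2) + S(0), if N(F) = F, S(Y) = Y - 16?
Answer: -18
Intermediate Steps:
S(Y) = -16 + Y
N(-2) + S(0) = -2 + (-16 + 0) = -2 - 16 = -18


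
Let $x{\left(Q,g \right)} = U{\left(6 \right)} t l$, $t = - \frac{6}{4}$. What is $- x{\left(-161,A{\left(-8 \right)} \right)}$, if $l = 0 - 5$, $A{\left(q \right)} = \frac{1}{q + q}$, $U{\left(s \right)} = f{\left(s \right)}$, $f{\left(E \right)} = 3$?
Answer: $- \frac{45}{2} \approx -22.5$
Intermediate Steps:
$U{\left(s \right)} = 3$
$t = - \frac{3}{2}$ ($t = \left(-6\right) \frac{1}{4} = - \frac{3}{2} \approx -1.5$)
$A{\left(q \right)} = \frac{1}{2 q}$
$l = -5$
$x{\left(Q,g \right)} = \frac{45}{2}$ ($x{\left(Q,g \right)} = 3 \left(- \frac{3}{2}\right) \left(-5\right) = \left(- \frac{9}{2}\right) \left(-5\right) = \frac{45}{2}$)
$- x{\left(-161,A{\left(-8 \right)} \right)} = \left(-1\right) \frac{45}{2} = - \frac{45}{2}$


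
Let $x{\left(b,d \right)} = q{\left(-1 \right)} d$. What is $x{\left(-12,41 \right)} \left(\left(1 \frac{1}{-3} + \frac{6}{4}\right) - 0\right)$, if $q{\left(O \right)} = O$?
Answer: $- \frac{287}{6} \approx -47.833$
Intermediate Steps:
$x{\left(b,d \right)} = - d$
$x{\left(-12,41 \right)} \left(\left(1 \frac{1}{-3} + \frac{6}{4}\right) - 0\right) = \left(-1\right) 41 \left(\left(1 \frac{1}{-3} + \frac{6}{4}\right) - 0\right) = - 41 \left(\left(1 \left(- \frac{1}{3}\right) + 6 \cdot \frac{1}{4}\right) + 0\right) = - 41 \left(\left(- \frac{1}{3} + \frac{3}{2}\right) + 0\right) = - 41 \left(\frac{7}{6} + 0\right) = \left(-41\right) \frac{7}{6} = - \frac{287}{6}$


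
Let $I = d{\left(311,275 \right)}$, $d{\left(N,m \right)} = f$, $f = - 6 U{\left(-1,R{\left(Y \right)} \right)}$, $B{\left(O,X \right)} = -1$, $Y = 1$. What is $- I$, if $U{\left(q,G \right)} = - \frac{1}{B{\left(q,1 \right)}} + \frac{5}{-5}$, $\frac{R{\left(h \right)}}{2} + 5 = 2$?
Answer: $0$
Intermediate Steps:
$R{\left(h \right)} = -6$ ($R{\left(h \right)} = -10 + 2 \cdot 2 = -10 + 4 = -6$)
$U{\left(q,G \right)} = 0$ ($U{\left(q,G \right)} = - \frac{1}{-1} + \frac{5}{-5} = \left(-1\right) \left(-1\right) + 5 \left(- \frac{1}{5}\right) = 1 - 1 = 0$)
$f = 0$ ($f = \left(-6\right) 0 = 0$)
$d{\left(N,m \right)} = 0$
$I = 0$
$- I = \left(-1\right) 0 = 0$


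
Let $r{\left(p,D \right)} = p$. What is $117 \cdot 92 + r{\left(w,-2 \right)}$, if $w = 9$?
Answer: $10773$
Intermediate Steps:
$117 \cdot 92 + r{\left(w,-2 \right)} = 117 \cdot 92 + 9 = 10764 + 9 = 10773$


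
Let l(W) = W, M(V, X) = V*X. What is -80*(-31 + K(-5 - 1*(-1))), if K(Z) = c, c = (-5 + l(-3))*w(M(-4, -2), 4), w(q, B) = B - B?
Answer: 2480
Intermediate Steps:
w(q, B) = 0
c = 0 (c = (-5 - 3)*0 = -8*0 = 0)
K(Z) = 0
-80*(-31 + K(-5 - 1*(-1))) = -80*(-31 + 0) = -80*(-31) = 2480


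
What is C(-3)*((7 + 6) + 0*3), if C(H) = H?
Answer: -39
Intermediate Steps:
C(-3)*((7 + 6) + 0*3) = -3*((7 + 6) + 0*3) = -3*(13 + 0) = -3*13 = -39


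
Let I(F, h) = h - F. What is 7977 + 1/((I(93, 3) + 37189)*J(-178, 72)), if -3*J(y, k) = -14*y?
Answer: 737479297713/92450708 ≈ 7977.0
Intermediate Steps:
J(y, k) = 14*y/3 (J(y, k) = -(-14)*y/3 = 14*y/3)
7977 + 1/((I(93, 3) + 37189)*J(-178, 72)) = 7977 + 1/(((3 - 1*93) + 37189)*(((14/3)*(-178)))) = 7977 + 1/(((3 - 93) + 37189)*(-2492/3)) = 7977 - 3/2492/(-90 + 37189) = 7977 - 3/2492/37099 = 7977 + (1/37099)*(-3/2492) = 7977 - 3/92450708 = 737479297713/92450708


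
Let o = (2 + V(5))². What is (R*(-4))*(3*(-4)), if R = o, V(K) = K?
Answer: 2352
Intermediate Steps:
o = 49 (o = (2 + 5)² = 7² = 49)
R = 49
(R*(-4))*(3*(-4)) = (49*(-4))*(3*(-4)) = -196*(-12) = 2352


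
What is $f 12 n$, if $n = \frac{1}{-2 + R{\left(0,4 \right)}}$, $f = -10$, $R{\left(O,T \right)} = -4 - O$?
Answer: $20$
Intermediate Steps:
$n = - \frac{1}{6}$ ($n = \frac{1}{-2 - 4} = \frac{1}{-6} = - \frac{1}{6} \approx -0.16667$)
$f 12 n = \left(-10\right) 12 \left(- \frac{1}{6}\right) = \left(-120\right) \left(- \frac{1}{6}\right) = 20$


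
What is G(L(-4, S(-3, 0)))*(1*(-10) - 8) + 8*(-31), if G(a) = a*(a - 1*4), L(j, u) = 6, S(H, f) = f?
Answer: -464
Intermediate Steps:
G(a) = a*(-4 + a) (G(a) = a*(a - 4) = a*(-4 + a))
G(L(-4, S(-3, 0)))*(1*(-10) - 8) + 8*(-31) = (6*(-4 + 6))*(1*(-10) - 8) + 8*(-31) = (6*2)*(-10 - 8) - 248 = 12*(-18) - 248 = -216 - 248 = -464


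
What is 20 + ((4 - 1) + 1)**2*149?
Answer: 2404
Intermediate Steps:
20 + ((4 - 1) + 1)**2*149 = 20 + (3 + 1)**2*149 = 20 + 4**2*149 = 20 + 16*149 = 20 + 2384 = 2404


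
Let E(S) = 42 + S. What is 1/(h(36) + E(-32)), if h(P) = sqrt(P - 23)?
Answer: 10/87 - sqrt(13)/87 ≈ 0.073499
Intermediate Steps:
h(P) = sqrt(-23 + P)
1/(h(36) + E(-32)) = 1/(sqrt(-23 + 36) + (42 - 32)) = 1/(sqrt(13) + 10) = 1/(10 + sqrt(13))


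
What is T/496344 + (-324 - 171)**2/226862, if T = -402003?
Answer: 5069580669/18766932088 ≈ 0.27013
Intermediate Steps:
T/496344 + (-324 - 171)**2/226862 = -402003/496344 + (-324 - 171)**2/226862 = -402003*1/496344 + (-495)**2*(1/226862) = -134001/165448 + 245025*(1/226862) = -134001/165448 + 245025/226862 = 5069580669/18766932088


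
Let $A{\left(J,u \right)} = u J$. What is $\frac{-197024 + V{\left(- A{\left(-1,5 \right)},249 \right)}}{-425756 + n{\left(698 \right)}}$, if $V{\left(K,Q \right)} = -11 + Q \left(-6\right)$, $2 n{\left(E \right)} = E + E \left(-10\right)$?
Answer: $\frac{198529}{428897} \approx 0.46288$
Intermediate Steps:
$n{\left(E \right)} = - \frac{9 E}{2}$ ($n{\left(E \right)} = \frac{E + E \left(-10\right)}{2} = \frac{E - 10 E}{2} = \frac{\left(-9\right) E}{2} = - \frac{9 E}{2}$)
$A{\left(J,u \right)} = J u$
$V{\left(K,Q \right)} = -11 - 6 Q$
$\frac{-197024 + V{\left(- A{\left(-1,5 \right)},249 \right)}}{-425756 + n{\left(698 \right)}} = \frac{-197024 - 1505}{-425756 - 3141} = \frac{-197024 - 1505}{-428897} = \left(-198529\right) \left(- \frac{1}{428897}\right) = \frac{198529}{428897}$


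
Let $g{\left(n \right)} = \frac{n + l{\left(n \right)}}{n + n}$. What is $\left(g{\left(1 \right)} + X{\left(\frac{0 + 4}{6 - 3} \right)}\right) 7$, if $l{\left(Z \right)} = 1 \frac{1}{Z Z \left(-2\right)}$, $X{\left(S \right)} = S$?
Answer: $\frac{133}{12} \approx 11.083$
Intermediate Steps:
$l{\left(Z \right)} = - \frac{1}{2 Z^{2}}$ ($l{\left(Z \right)} = 1 \frac{1}{Z^{2} \left(-2\right)} = 1 \frac{1}{\left(-2\right) Z^{2}} = 1 \left(- \frac{1}{2 Z^{2}}\right) = - \frac{1}{2 Z^{2}}$)
$g{\left(n \right)} = \frac{n - \frac{1}{2 n^{2}}}{2 n}$ ($g{\left(n \right)} = \frac{n - \frac{1}{2 n^{2}}}{n + n} = \frac{n - \frac{1}{2 n^{2}}}{2 n}$)
$\left(g{\left(1 \right)} + X{\left(\frac{0 + 4}{6 - 3} \right)}\right) 7 = \left(\left(\frac{1}{2} - \frac{1}{4 \cdot 1}\right) + \frac{0 + 4}{6 - 3}\right) 7 = \left(\left(\frac{1}{2} - \frac{1}{4}\right) + \frac{4}{3}\right) 7 = \left(\left(\frac{1}{2} - \frac{1}{4}\right) + 4 \cdot \frac{1}{3}\right) 7 = \left(\frac{1}{4} + \frac{4}{3}\right) 7 = \frac{19}{12} \cdot 7 = \frac{133}{12}$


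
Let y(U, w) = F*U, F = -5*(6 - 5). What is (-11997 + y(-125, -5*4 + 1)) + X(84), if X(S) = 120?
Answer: -11252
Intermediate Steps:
F = -5 (F = -5*1 = -5)
y(U, w) = -5*U
(-11997 + y(-125, -5*4 + 1)) + X(84) = (-11997 - 5*(-125)) + 120 = (-11997 + 625) + 120 = -11372 + 120 = -11252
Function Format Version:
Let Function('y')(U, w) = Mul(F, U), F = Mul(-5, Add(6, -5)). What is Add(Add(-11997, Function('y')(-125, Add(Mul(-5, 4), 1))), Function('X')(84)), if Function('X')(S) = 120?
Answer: -11252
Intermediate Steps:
F = -5 (F = Mul(-5, 1) = -5)
Function('y')(U, w) = Mul(-5, U)
Add(Add(-11997, Function('y')(-125, Add(Mul(-5, 4), 1))), Function('X')(84)) = Add(Add(-11997, Mul(-5, -125)), 120) = Add(Add(-11997, 625), 120) = Add(-11372, 120) = -11252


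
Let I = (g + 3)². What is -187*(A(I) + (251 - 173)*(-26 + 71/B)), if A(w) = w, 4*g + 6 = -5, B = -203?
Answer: 1248290263/3248 ≈ 3.8433e+5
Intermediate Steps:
g = -11/4 (g = -3/2 + (¼)*(-5) = -3/2 - 5/4 = -11/4 ≈ -2.7500)
I = 1/16 (I = (-11/4 + 3)² = (¼)² = 1/16 ≈ 0.062500)
-187*(A(I) + (251 - 173)*(-26 + 71/B)) = -187*(1/16 + (251 - 173)*(-26 + 71/(-203))) = -187*(1/16 + 78*(-26 + 71*(-1/203))) = -187*(1/16 + 78*(-26 - 71/203)) = -187*(1/16 + 78*(-5349/203)) = -187*(1/16 - 417222/203) = -187*(-6675349/3248) = 1248290263/3248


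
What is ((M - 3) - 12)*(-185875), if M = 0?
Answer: 2788125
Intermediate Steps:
((M - 3) - 12)*(-185875) = ((0 - 3) - 12)*(-185875) = (-3 - 12)*(-185875) = -15*(-185875) = 2788125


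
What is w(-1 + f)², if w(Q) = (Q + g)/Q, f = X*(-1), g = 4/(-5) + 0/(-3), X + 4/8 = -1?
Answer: 9/25 ≈ 0.36000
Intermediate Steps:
X = -3/2 (X = -½ - 1 = -3/2 ≈ -1.5000)
g = -⅘ (g = 4*(-⅕) + 0*(-⅓) = -⅘ + 0 = -⅘ ≈ -0.80000)
f = 3/2 (f = -3/2*(-1) = 3/2 ≈ 1.5000)
w(Q) = (-⅘ + Q)/Q (w(Q) = (Q - ⅘)/Q = (-⅘ + Q)/Q)
w(-1 + f)² = ((-⅘ + (-1 + 3/2))/(-1 + 3/2))² = ((-⅘ + ½)/(½))² = (2*(-3/10))² = (-⅗)² = 9/25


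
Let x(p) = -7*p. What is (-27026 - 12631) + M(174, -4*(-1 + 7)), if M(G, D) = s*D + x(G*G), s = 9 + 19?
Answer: -252261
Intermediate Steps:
s = 28
M(G, D) = -7*G² + 28*D (M(G, D) = 28*D - 7*G*G = 28*D - 7*G² = -7*G² + 28*D)
(-27026 - 12631) + M(174, -4*(-1 + 7)) = (-27026 - 12631) + (-7*174² + 28*(-4*(-1 + 7))) = -39657 + (-7*30276 + 28*(-4*6)) = -39657 + (-211932 + 28*(-24)) = -39657 + (-211932 - 672) = -39657 - 212604 = -252261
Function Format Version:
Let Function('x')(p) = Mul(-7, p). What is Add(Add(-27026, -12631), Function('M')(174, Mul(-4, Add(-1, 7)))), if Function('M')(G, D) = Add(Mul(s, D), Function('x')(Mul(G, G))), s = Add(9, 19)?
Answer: -252261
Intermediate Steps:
s = 28
Function('M')(G, D) = Add(Mul(-7, Pow(G, 2)), Mul(28, D)) (Function('M')(G, D) = Add(Mul(28, D), Mul(-7, Mul(G, G))) = Add(Mul(28, D), Mul(-7, Pow(G, 2))) = Add(Mul(-7, Pow(G, 2)), Mul(28, D)))
Add(Add(-27026, -12631), Function('M')(174, Mul(-4, Add(-1, 7)))) = Add(Add(-27026, -12631), Add(Mul(-7, Pow(174, 2)), Mul(28, Mul(-4, Add(-1, 7))))) = Add(-39657, Add(Mul(-7, 30276), Mul(28, Mul(-4, 6)))) = Add(-39657, Add(-211932, Mul(28, -24))) = Add(-39657, Add(-211932, -672)) = Add(-39657, -212604) = -252261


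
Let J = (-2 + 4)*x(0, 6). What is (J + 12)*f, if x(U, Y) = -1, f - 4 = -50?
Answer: -460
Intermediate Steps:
f = -46 (f = 4 - 50 = -46)
J = -2 (J = (-2 + 4)*(-1) = 2*(-1) = -2)
(J + 12)*f = (-2 + 12)*(-46) = 10*(-46) = -460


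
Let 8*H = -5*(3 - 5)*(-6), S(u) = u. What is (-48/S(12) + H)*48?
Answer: -552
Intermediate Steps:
H = -15/2 (H = (-5*(3 - 5)*(-6))/8 = (-5*(-2)*(-6))/8 = (10*(-6))/8 = (⅛)*(-60) = -15/2 ≈ -7.5000)
(-48/S(12) + H)*48 = (-48/12 - 15/2)*48 = (-48*1/12 - 15/2)*48 = (-4 - 15/2)*48 = -23/2*48 = -552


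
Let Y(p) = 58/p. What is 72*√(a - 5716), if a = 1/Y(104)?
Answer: 288*I*√300353/29 ≈ 5442.6*I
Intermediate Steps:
a = 52/29 (a = 1/(58/104) = 1/(58*(1/104)) = 1/(29/52) = 52/29 ≈ 1.7931)
72*√(a - 5716) = 72*√(52/29 - 5716) = 72*√(-165712/29) = 72*(4*I*√300353/29) = 288*I*√300353/29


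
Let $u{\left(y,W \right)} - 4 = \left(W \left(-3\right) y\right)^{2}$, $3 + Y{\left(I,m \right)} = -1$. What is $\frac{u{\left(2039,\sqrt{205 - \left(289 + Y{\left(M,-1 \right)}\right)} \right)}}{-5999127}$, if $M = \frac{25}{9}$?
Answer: $\frac{2993415116}{5999127} \approx 498.98$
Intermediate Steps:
$M = \frac{25}{9}$ ($M = 25 \cdot \frac{1}{9} = \frac{25}{9} \approx 2.7778$)
$Y{\left(I,m \right)} = -4$ ($Y{\left(I,m \right)} = -3 - 1 = -4$)
$u{\left(y,W \right)} = 4 + 9 W^{2} y^{2}$ ($u{\left(y,W \right)} = 4 + \left(W \left(-3\right) y\right)^{2} = 4 + \left(- 3 W y\right)^{2} = 4 + 9 W^{2} y^{2}$)
$\frac{u{\left(2039,\sqrt{205 - \left(289 + Y{\left(M,-1 \right)}\right)} \right)}}{-5999127} = \frac{4 + 9 \left(\sqrt{205 - 285}\right)^{2} \cdot 2039^{2}}{-5999127} = \left(4 + 9 \left(\sqrt{205 + \left(-289 + 4\right)}\right)^{2} \cdot 4157521\right) \left(- \frac{1}{5999127}\right) = \left(4 + 9 \left(\sqrt{205 - 285}\right)^{2} \cdot 4157521\right) \left(- \frac{1}{5999127}\right) = \left(4 + 9 \left(\sqrt{-80}\right)^{2} \cdot 4157521\right) \left(- \frac{1}{5999127}\right) = \left(4 + 9 \left(4 i \sqrt{5}\right)^{2} \cdot 4157521\right) \left(- \frac{1}{5999127}\right) = \left(4 + 9 \left(-80\right) 4157521\right) \left(- \frac{1}{5999127}\right) = \left(4 - 2993415120\right) \left(- \frac{1}{5999127}\right) = \left(-2993415116\right) \left(- \frac{1}{5999127}\right) = \frac{2993415116}{5999127}$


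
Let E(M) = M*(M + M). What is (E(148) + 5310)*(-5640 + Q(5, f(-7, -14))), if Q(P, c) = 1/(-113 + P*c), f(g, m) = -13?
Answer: -24655295839/89 ≈ -2.7703e+8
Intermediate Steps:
E(M) = 2*M² (E(M) = M*(2*M) = 2*M²)
(E(148) + 5310)*(-5640 + Q(5, f(-7, -14))) = (2*148² + 5310)*(-5640 + 1/(-113 + 5*(-13))) = (2*21904 + 5310)*(-5640 + 1/(-113 - 65)) = (43808 + 5310)*(-5640 + 1/(-178)) = 49118*(-5640 - 1/178) = 49118*(-1003921/178) = -24655295839/89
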